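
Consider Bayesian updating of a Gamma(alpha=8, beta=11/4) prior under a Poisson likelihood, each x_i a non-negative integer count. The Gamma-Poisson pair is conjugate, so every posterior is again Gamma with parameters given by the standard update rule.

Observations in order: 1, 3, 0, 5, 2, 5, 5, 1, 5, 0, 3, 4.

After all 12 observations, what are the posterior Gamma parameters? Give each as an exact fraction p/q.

alpha=42, beta=59/4

obs 1: x=1 → posterior Gamma(9, 15/4)
obs 2: x=3 → posterior Gamma(12, 19/4)
obs 3: x=0 → posterior Gamma(12, 23/4)
obs 4: x=5 → posterior Gamma(17, 27/4)
obs 5: x=2 → posterior Gamma(19, 31/4)
obs 6: x=5 → posterior Gamma(24, 35/4)
obs 7: x=5 → posterior Gamma(29, 39/4)
obs 8: x=1 → posterior Gamma(30, 43/4)
obs 9: x=5 → posterior Gamma(35, 47/4)
obs 10: x=0 → posterior Gamma(35, 51/4)
obs 11: x=3 → posterior Gamma(38, 55/4)
obs 12: x=4 → posterior Gamma(42, 59/4)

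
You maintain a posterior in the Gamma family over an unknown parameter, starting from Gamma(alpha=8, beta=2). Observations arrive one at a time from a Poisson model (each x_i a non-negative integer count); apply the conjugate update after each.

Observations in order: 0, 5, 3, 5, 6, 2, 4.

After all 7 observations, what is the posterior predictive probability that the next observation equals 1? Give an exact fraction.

1019804094626876207943381179516457/10000000000000000000000000000000000

obs 1: x=0 → posterior Gamma(8, 3)
obs 2: x=5 → posterior Gamma(13, 4)
obs 3: x=3 → posterior Gamma(16, 5)
obs 4: x=5 → posterior Gamma(21, 6)
obs 5: x=6 → posterior Gamma(27, 7)
obs 6: x=2 → posterior Gamma(29, 8)
obs 7: x=4 → posterior Gamma(33, 9)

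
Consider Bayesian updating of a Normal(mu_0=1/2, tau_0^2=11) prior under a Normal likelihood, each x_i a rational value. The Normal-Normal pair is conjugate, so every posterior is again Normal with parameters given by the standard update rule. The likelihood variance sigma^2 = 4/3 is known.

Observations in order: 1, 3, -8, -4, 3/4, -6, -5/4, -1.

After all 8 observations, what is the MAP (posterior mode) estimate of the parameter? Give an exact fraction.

obs 1: x=1 → posterior Normal(35/37, 44/37)
obs 2: x=3 → posterior Normal(67/35, 22/35)
obs 3: x=-8 → posterior Normal(-130/103, 44/103)
obs 4: x=-4 → posterior Normal(-131/68, 11/34)
obs 5: x=3/4 → posterior Normal(-73/52, 44/169)
obs 6: x=-6 → posterior Normal(-1741/808, 22/101)
obs 7: x=-5/4 → posterior Normal(-953/470, 44/235)
obs 8: x=-1 → posterior Normal(-1019/536, 11/67)

-1019/536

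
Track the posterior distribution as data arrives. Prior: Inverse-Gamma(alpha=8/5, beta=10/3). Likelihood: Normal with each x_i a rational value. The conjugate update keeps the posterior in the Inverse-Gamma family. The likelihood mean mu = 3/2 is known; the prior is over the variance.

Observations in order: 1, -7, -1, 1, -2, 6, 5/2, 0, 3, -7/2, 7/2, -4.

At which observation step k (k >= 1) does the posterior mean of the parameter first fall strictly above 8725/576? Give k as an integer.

obs 1: x=1 → posterior Inverse-Gamma(21/10, 83/24)
obs 2: x=-7 → posterior Inverse-Gamma(13/5, 475/12)
obs 3: x=-1 → posterior Inverse-Gamma(31/10, 1025/24)
obs 4: x=1 → posterior Inverse-Gamma(18/5, 257/6)
obs 5: x=-2 → posterior Inverse-Gamma(41/10, 1175/24)
obs 6: x=6 → posterior Inverse-Gamma(23/5, 709/12)
obs 7: x=5/2 → posterior Inverse-Gamma(51/10, 715/12)
obs 8: x=0 → posterior Inverse-Gamma(28/5, 1457/24)
obs 9: x=3 → posterior Inverse-Gamma(61/10, 371/6)
obs 10: x=-7/2 → posterior Inverse-Gamma(33/5, 223/3)
obs 11: x=7/2 → posterior Inverse-Gamma(71/10, 229/3)
obs 12: x=-4 → posterior Inverse-Gamma(38/5, 2195/24)

k = 2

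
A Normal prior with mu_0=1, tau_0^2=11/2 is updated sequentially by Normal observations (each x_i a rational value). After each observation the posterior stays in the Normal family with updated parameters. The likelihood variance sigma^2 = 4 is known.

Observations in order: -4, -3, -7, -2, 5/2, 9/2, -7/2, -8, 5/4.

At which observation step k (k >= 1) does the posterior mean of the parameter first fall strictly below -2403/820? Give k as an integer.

obs 1: x=-4 → posterior Normal(-36/19, 44/19)
obs 2: x=-3 → posterior Normal(-23/10, 22/15)
obs 3: x=-7 → posterior Normal(-146/41, 44/41)
obs 4: x=-2 → posterior Normal(-42/13, 11/13)
obs 5: x=5/2 → posterior Normal(-281/126, 44/63)
obs 6: x=9/2 → posterior Normal(-91/74, 22/37)
obs 7: x=-7/2 → posterior Normal(-259/170, 44/85)
obs 8: x=-8 → posterior Normal(-145/64, 11/24)
obs 9: x=5/4 → posterior Normal(-815/428, 44/107)

k = 3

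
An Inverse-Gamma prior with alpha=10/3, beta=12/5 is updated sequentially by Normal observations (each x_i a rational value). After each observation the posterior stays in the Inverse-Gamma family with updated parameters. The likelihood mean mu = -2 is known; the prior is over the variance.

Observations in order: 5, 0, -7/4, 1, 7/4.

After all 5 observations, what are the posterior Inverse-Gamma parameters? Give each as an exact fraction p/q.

obs 1: x=5 → posterior Inverse-Gamma(23/6, 269/10)
obs 2: x=0 → posterior Inverse-Gamma(13/3, 289/10)
obs 3: x=-7/4 → posterior Inverse-Gamma(29/6, 4629/160)
obs 4: x=1 → posterior Inverse-Gamma(16/3, 5349/160)
obs 5: x=7/4 → posterior Inverse-Gamma(35/6, 3237/80)

alpha=35/6, beta=3237/80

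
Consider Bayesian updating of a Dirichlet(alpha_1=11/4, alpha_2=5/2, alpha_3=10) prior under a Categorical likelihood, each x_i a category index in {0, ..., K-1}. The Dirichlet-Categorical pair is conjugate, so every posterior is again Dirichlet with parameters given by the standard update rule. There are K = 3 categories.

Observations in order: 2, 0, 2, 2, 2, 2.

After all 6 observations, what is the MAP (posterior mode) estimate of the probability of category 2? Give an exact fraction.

obs 1: x=2 → posterior Dirichlet(11/4, 5/2, 11)
obs 2: x=0 → posterior Dirichlet(15/4, 5/2, 11)
obs 3: x=2 → posterior Dirichlet(15/4, 5/2, 12)
obs 4: x=2 → posterior Dirichlet(15/4, 5/2, 13)
obs 5: x=2 → posterior Dirichlet(15/4, 5/2, 14)
obs 6: x=2 → posterior Dirichlet(15/4, 5/2, 15)

56/73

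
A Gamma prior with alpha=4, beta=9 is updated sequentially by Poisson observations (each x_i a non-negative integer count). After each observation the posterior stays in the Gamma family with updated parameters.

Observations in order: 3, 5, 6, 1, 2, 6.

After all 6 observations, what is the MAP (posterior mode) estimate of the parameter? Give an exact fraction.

obs 1: x=3 → posterior Gamma(7, 10)
obs 2: x=5 → posterior Gamma(12, 11)
obs 3: x=6 → posterior Gamma(18, 12)
obs 4: x=1 → posterior Gamma(19, 13)
obs 5: x=2 → posterior Gamma(21, 14)
obs 6: x=6 → posterior Gamma(27, 15)

26/15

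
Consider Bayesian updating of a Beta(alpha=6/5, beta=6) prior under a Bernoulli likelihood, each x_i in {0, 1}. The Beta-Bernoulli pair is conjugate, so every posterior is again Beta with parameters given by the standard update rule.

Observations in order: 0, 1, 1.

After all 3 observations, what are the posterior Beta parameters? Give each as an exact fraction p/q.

alpha=16/5, beta=7

obs 1: x=0 → posterior Beta(6/5, 7)
obs 2: x=1 → posterior Beta(11/5, 7)
obs 3: x=1 → posterior Beta(16/5, 7)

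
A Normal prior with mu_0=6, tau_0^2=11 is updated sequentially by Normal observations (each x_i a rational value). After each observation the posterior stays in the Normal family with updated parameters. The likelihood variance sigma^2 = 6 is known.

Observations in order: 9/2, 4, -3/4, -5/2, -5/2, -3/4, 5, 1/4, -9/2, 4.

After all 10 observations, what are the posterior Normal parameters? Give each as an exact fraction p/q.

mu_0=441/464, tau_0^2=33/58

obs 1: x=9/2 → posterior Normal(171/34, 66/17)
obs 2: x=4 → posterior Normal(37/8, 33/14)
obs 3: x=-3/4 → posterior Normal(485/156, 22/13)
obs 4: x=-5/2 → posterior Normal(15/8, 33/25)
obs 5: x=-5/2 → posterior Normal(265/244, 66/61)
obs 6: x=-3/4 → posterior Normal(29/36, 11/12)
obs 7: x=5 → posterior Normal(113/83, 66/83)
obs 8: x=1/4 → posterior Normal(463/376, 33/47)
obs 9: x=-9/2 → posterior Normal(53/84, 22/35)
obs 10: x=4 → posterior Normal(441/464, 33/58)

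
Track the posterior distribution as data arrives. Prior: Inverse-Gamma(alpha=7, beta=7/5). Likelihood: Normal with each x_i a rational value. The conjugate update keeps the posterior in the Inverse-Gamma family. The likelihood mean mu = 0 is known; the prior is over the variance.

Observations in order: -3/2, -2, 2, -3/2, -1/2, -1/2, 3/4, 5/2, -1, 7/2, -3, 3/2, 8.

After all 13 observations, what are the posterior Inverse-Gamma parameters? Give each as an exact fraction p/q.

alpha=27/2, beta=8889/160

obs 1: x=-3/2 → posterior Inverse-Gamma(15/2, 101/40)
obs 2: x=-2 → posterior Inverse-Gamma(8, 181/40)
obs 3: x=2 → posterior Inverse-Gamma(17/2, 261/40)
obs 4: x=-3/2 → posterior Inverse-Gamma(9, 153/20)
obs 5: x=-1/2 → posterior Inverse-Gamma(19/2, 311/40)
obs 6: x=-1/2 → posterior Inverse-Gamma(10, 79/10)
obs 7: x=3/4 → posterior Inverse-Gamma(21/2, 1309/160)
obs 8: x=5/2 → posterior Inverse-Gamma(11, 1809/160)
obs 9: x=-1 → posterior Inverse-Gamma(23/2, 1889/160)
obs 10: x=7/2 → posterior Inverse-Gamma(12, 2869/160)
obs 11: x=-3 → posterior Inverse-Gamma(25/2, 3589/160)
obs 12: x=3/2 → posterior Inverse-Gamma(13, 3769/160)
obs 13: x=8 → posterior Inverse-Gamma(27/2, 8889/160)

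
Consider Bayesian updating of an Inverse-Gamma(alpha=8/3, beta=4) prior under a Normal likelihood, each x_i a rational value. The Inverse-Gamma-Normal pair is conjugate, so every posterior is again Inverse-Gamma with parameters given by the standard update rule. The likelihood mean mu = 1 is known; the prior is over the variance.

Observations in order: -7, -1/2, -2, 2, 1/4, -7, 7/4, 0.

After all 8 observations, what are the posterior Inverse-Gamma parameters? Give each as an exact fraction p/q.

alpha=20/3, beta=1203/16

obs 1: x=-7 → posterior Inverse-Gamma(19/6, 36)
obs 2: x=-1/2 → posterior Inverse-Gamma(11/3, 297/8)
obs 3: x=-2 → posterior Inverse-Gamma(25/6, 333/8)
obs 4: x=2 → posterior Inverse-Gamma(14/3, 337/8)
obs 5: x=1/4 → posterior Inverse-Gamma(31/6, 1357/32)
obs 6: x=-7 → posterior Inverse-Gamma(17/3, 2381/32)
obs 7: x=7/4 → posterior Inverse-Gamma(37/6, 1195/16)
obs 8: x=0 → posterior Inverse-Gamma(20/3, 1203/16)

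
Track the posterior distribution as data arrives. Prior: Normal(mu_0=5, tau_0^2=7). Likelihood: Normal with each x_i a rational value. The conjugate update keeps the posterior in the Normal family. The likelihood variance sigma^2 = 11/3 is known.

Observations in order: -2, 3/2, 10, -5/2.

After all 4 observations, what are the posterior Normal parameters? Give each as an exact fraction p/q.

mu_0=202/95, tau_0^2=77/95

obs 1: x=-2 → posterior Normal(13/32, 77/32)
obs 2: x=3/2 → posterior Normal(89/106, 77/53)
obs 3: x=10 → posterior Normal(509/148, 77/74)
obs 4: x=-5/2 → posterior Normal(202/95, 77/95)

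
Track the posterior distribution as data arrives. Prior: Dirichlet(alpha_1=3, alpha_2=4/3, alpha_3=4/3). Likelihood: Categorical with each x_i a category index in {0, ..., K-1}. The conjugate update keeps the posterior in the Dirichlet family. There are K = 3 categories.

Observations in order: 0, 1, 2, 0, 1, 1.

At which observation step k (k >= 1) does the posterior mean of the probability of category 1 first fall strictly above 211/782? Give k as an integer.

obs 1: x=0 → posterior Dirichlet(4, 4/3, 4/3)
obs 2: x=1 → posterior Dirichlet(4, 7/3, 4/3)
obs 3: x=2 → posterior Dirichlet(4, 7/3, 7/3)
obs 4: x=0 → posterior Dirichlet(5, 7/3, 7/3)
obs 5: x=1 → posterior Dirichlet(5, 10/3, 7/3)
obs 6: x=1 → posterior Dirichlet(5, 13/3, 7/3)

k = 2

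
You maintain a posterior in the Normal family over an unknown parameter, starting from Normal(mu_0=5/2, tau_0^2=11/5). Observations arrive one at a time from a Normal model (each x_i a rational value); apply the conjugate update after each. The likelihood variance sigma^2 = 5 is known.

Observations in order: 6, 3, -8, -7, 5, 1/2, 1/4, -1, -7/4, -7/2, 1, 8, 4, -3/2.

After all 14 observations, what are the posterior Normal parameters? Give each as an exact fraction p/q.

obs 1: x=6 → posterior Normal(257/72, 55/36)
obs 2: x=3 → posterior Normal(323/94, 55/47)
obs 3: x=-8 → posterior Normal(147/116, 55/58)
obs 4: x=-7 → posterior Normal(-7/138, 55/69)
obs 5: x=5 → posterior Normal(103/160, 11/16)
obs 6: x=1/2 → posterior Normal(57/91, 55/91)
obs 7: x=1/4 → posterior Normal(239/408, 55/102)
obs 8: x=-1 → posterior Normal(195/452, 55/113)
obs 9: x=-7/4 → posterior Normal(59/248, 55/124)
obs 10: x=-7/2 → posterior Normal(-1/15, 11/27)
obs 11: x=1 → posterior Normal(1/73, 55/146)
obs 12: x=8 → posterior Normal(90/157, 55/157)
obs 13: x=4 → posterior Normal(67/84, 55/168)
obs 14: x=-3/2 → posterior Normal(235/358, 55/179)

mu_0=235/358, tau_0^2=55/179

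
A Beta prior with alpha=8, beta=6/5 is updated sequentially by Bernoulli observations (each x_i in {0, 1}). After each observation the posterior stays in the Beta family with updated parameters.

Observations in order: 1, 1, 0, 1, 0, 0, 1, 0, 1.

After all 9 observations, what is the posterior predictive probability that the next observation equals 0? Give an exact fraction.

2/7

obs 1: x=1 → posterior Beta(9, 6/5)
obs 2: x=1 → posterior Beta(10, 6/5)
obs 3: x=0 → posterior Beta(10, 11/5)
obs 4: x=1 → posterior Beta(11, 11/5)
obs 5: x=0 → posterior Beta(11, 16/5)
obs 6: x=0 → posterior Beta(11, 21/5)
obs 7: x=1 → posterior Beta(12, 21/5)
obs 8: x=0 → posterior Beta(12, 26/5)
obs 9: x=1 → posterior Beta(13, 26/5)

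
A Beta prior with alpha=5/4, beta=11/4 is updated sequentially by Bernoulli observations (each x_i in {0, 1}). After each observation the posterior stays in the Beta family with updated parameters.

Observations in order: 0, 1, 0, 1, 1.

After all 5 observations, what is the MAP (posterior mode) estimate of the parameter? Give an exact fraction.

obs 1: x=0 → posterior Beta(5/4, 15/4)
obs 2: x=1 → posterior Beta(9/4, 15/4)
obs 3: x=0 → posterior Beta(9/4, 19/4)
obs 4: x=1 → posterior Beta(13/4, 19/4)
obs 5: x=1 → posterior Beta(17/4, 19/4)

13/28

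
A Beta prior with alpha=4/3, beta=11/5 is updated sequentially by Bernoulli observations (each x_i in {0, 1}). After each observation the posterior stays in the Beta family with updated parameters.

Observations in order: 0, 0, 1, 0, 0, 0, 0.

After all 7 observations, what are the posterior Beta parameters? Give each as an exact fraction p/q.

obs 1: x=0 → posterior Beta(4/3, 16/5)
obs 2: x=0 → posterior Beta(4/3, 21/5)
obs 3: x=1 → posterior Beta(7/3, 21/5)
obs 4: x=0 → posterior Beta(7/3, 26/5)
obs 5: x=0 → posterior Beta(7/3, 31/5)
obs 6: x=0 → posterior Beta(7/3, 36/5)
obs 7: x=0 → posterior Beta(7/3, 41/5)

alpha=7/3, beta=41/5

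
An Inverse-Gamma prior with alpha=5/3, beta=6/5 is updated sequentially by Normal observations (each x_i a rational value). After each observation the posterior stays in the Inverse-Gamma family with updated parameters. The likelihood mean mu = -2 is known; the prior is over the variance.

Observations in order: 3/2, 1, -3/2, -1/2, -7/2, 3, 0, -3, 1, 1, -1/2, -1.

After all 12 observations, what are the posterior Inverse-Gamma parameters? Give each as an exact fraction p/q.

alpha=23/3, beta=1593/40

obs 1: x=3/2 → posterior Inverse-Gamma(13/6, 293/40)
obs 2: x=1 → posterior Inverse-Gamma(8/3, 473/40)
obs 3: x=-3/2 → posterior Inverse-Gamma(19/6, 239/20)
obs 4: x=-1/2 → posterior Inverse-Gamma(11/3, 523/40)
obs 5: x=-7/2 → posterior Inverse-Gamma(25/6, 71/5)
obs 6: x=3 → posterior Inverse-Gamma(14/3, 267/10)
obs 7: x=0 → posterior Inverse-Gamma(31/6, 287/10)
obs 8: x=-3 → posterior Inverse-Gamma(17/3, 146/5)
obs 9: x=1 → posterior Inverse-Gamma(37/6, 337/10)
obs 10: x=1 → posterior Inverse-Gamma(20/3, 191/5)
obs 11: x=-1/2 → posterior Inverse-Gamma(43/6, 1573/40)
obs 12: x=-1 → posterior Inverse-Gamma(23/3, 1593/40)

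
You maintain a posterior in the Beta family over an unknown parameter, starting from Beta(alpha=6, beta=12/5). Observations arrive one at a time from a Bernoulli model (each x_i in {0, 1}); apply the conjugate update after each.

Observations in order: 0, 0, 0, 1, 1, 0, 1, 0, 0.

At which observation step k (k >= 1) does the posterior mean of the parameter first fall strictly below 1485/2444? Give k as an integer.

obs 1: x=0 → posterior Beta(6, 17/5)
obs 2: x=0 → posterior Beta(6, 22/5)
obs 3: x=0 → posterior Beta(6, 27/5)
obs 4: x=1 → posterior Beta(7, 27/5)
obs 5: x=1 → posterior Beta(8, 27/5)
obs 6: x=0 → posterior Beta(8, 32/5)
obs 7: x=1 → posterior Beta(9, 32/5)
obs 8: x=0 → posterior Beta(9, 37/5)
obs 9: x=0 → posterior Beta(9, 42/5)

k = 2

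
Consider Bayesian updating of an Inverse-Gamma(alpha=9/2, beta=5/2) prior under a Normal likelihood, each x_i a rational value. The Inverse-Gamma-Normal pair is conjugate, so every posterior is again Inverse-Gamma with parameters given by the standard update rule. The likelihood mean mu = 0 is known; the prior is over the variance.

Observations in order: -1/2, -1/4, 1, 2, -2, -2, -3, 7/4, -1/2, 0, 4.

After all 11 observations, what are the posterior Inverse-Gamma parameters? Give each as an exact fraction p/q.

alpha=10, beta=373/16

obs 1: x=-1/2 → posterior Inverse-Gamma(5, 21/8)
obs 2: x=-1/4 → posterior Inverse-Gamma(11/2, 85/32)
obs 3: x=1 → posterior Inverse-Gamma(6, 101/32)
obs 4: x=2 → posterior Inverse-Gamma(13/2, 165/32)
obs 5: x=-2 → posterior Inverse-Gamma(7, 229/32)
obs 6: x=-2 → posterior Inverse-Gamma(15/2, 293/32)
obs 7: x=-3 → posterior Inverse-Gamma(8, 437/32)
obs 8: x=7/4 → posterior Inverse-Gamma(17/2, 243/16)
obs 9: x=-1/2 → posterior Inverse-Gamma(9, 245/16)
obs 10: x=0 → posterior Inverse-Gamma(19/2, 245/16)
obs 11: x=4 → posterior Inverse-Gamma(10, 373/16)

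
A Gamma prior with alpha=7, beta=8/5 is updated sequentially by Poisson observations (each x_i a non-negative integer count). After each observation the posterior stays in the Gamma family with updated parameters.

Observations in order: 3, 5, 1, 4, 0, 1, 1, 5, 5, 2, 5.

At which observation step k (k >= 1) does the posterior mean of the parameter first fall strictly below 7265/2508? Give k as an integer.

obs 1: x=3 → posterior Gamma(10, 13/5)
obs 2: x=5 → posterior Gamma(15, 18/5)
obs 3: x=1 → posterior Gamma(16, 23/5)
obs 4: x=4 → posterior Gamma(20, 28/5)
obs 5: x=0 → posterior Gamma(20, 33/5)
obs 6: x=1 → posterior Gamma(21, 38/5)
obs 7: x=1 → posterior Gamma(22, 43/5)
obs 8: x=5 → posterior Gamma(27, 48/5)
obs 9: x=5 → posterior Gamma(32, 53/5)
obs 10: x=2 → posterior Gamma(34, 58/5)
obs 11: x=5 → posterior Gamma(39, 63/5)

k = 6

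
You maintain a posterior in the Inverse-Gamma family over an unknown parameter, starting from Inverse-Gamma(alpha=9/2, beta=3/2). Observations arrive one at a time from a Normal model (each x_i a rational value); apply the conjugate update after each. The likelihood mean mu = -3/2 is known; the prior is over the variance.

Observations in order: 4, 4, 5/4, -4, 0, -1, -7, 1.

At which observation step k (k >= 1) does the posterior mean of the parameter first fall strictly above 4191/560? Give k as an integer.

k = 7

obs 1: x=4 → posterior Inverse-Gamma(5, 133/8)
obs 2: x=4 → posterior Inverse-Gamma(11/2, 127/4)
obs 3: x=5/4 → posterior Inverse-Gamma(6, 1137/32)
obs 4: x=-4 → posterior Inverse-Gamma(13/2, 1237/32)
obs 5: x=0 → posterior Inverse-Gamma(7, 1273/32)
obs 6: x=-1 → posterior Inverse-Gamma(15/2, 1277/32)
obs 7: x=-7 → posterior Inverse-Gamma(8, 1761/32)
obs 8: x=1 → posterior Inverse-Gamma(17/2, 1861/32)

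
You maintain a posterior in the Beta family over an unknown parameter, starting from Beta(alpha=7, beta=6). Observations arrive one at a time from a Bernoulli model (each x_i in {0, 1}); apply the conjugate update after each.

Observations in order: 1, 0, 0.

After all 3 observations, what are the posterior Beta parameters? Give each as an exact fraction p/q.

alpha=8, beta=8

obs 1: x=1 → posterior Beta(8, 6)
obs 2: x=0 → posterior Beta(8, 7)
obs 3: x=0 → posterior Beta(8, 8)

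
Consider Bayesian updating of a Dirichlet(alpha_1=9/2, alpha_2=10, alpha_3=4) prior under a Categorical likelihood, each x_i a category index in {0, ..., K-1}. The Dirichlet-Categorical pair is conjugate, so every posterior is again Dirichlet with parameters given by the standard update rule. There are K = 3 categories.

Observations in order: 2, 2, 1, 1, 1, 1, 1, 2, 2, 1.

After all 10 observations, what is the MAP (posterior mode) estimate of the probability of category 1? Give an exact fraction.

10/17

obs 1: x=2 → posterior Dirichlet(9/2, 10, 5)
obs 2: x=2 → posterior Dirichlet(9/2, 10, 6)
obs 3: x=1 → posterior Dirichlet(9/2, 11, 6)
obs 4: x=1 → posterior Dirichlet(9/2, 12, 6)
obs 5: x=1 → posterior Dirichlet(9/2, 13, 6)
obs 6: x=1 → posterior Dirichlet(9/2, 14, 6)
obs 7: x=1 → posterior Dirichlet(9/2, 15, 6)
obs 8: x=2 → posterior Dirichlet(9/2, 15, 7)
obs 9: x=2 → posterior Dirichlet(9/2, 15, 8)
obs 10: x=1 → posterior Dirichlet(9/2, 16, 8)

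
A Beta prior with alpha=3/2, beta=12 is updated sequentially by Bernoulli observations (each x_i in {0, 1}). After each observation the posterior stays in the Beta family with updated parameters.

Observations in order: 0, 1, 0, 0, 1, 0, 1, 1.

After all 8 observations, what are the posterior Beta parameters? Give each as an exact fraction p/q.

alpha=11/2, beta=16

obs 1: x=0 → posterior Beta(3/2, 13)
obs 2: x=1 → posterior Beta(5/2, 13)
obs 3: x=0 → posterior Beta(5/2, 14)
obs 4: x=0 → posterior Beta(5/2, 15)
obs 5: x=1 → posterior Beta(7/2, 15)
obs 6: x=0 → posterior Beta(7/2, 16)
obs 7: x=1 → posterior Beta(9/2, 16)
obs 8: x=1 → posterior Beta(11/2, 16)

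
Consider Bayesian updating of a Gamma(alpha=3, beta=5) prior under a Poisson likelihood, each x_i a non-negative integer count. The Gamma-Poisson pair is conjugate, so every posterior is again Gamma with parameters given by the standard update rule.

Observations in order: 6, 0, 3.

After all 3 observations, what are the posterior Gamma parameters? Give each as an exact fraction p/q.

alpha=12, beta=8

obs 1: x=6 → posterior Gamma(9, 6)
obs 2: x=0 → posterior Gamma(9, 7)
obs 3: x=3 → posterior Gamma(12, 8)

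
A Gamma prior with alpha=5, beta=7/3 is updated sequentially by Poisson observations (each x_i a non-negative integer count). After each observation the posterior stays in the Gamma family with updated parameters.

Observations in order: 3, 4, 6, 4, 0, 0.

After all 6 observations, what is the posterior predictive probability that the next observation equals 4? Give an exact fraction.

obs 1: x=3 → posterior Gamma(8, 10/3)
obs 2: x=4 → posterior Gamma(12, 13/3)
obs 3: x=6 → posterior Gamma(18, 16/3)
obs 4: x=4 → posterior Gamma(22, 19/3)
obs 5: x=0 → posterior Gamma(22, 22/3)
obs 6: x=0 → posterior Gamma(22, 25/3)

2912230456786346621811389923095703125/21138726475289142131742811386074365952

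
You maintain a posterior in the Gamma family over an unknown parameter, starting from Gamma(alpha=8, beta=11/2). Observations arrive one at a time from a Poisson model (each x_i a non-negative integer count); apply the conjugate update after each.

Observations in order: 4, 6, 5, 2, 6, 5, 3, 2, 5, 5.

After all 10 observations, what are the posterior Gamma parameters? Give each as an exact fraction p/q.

obs 1: x=4 → posterior Gamma(12, 13/2)
obs 2: x=6 → posterior Gamma(18, 15/2)
obs 3: x=5 → posterior Gamma(23, 17/2)
obs 4: x=2 → posterior Gamma(25, 19/2)
obs 5: x=6 → posterior Gamma(31, 21/2)
obs 6: x=5 → posterior Gamma(36, 23/2)
obs 7: x=3 → posterior Gamma(39, 25/2)
obs 8: x=2 → posterior Gamma(41, 27/2)
obs 9: x=5 → posterior Gamma(46, 29/2)
obs 10: x=5 → posterior Gamma(51, 31/2)

alpha=51, beta=31/2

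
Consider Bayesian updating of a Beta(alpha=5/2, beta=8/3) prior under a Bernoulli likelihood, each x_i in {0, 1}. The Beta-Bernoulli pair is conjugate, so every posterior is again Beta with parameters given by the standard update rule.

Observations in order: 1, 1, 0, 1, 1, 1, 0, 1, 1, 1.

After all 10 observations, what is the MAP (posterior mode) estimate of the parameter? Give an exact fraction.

57/79

obs 1: x=1 → posterior Beta(7/2, 8/3)
obs 2: x=1 → posterior Beta(9/2, 8/3)
obs 3: x=0 → posterior Beta(9/2, 11/3)
obs 4: x=1 → posterior Beta(11/2, 11/3)
obs 5: x=1 → posterior Beta(13/2, 11/3)
obs 6: x=1 → posterior Beta(15/2, 11/3)
obs 7: x=0 → posterior Beta(15/2, 14/3)
obs 8: x=1 → posterior Beta(17/2, 14/3)
obs 9: x=1 → posterior Beta(19/2, 14/3)
obs 10: x=1 → posterior Beta(21/2, 14/3)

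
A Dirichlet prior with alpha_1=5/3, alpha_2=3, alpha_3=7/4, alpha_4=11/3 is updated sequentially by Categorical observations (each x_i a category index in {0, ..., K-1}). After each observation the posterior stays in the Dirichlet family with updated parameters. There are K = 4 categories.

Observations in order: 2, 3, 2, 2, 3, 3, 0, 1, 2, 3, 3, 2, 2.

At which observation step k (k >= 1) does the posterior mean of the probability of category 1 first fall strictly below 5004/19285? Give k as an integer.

obs 1: x=2 → posterior Dirichlet(5/3, 3, 11/4, 11/3)
obs 2: x=3 → posterior Dirichlet(5/3, 3, 11/4, 14/3)
obs 3: x=2 → posterior Dirichlet(5/3, 3, 15/4, 14/3)
obs 4: x=2 → posterior Dirichlet(5/3, 3, 19/4, 14/3)
obs 5: x=3 → posterior Dirichlet(5/3, 3, 19/4, 17/3)
obs 6: x=3 → posterior Dirichlet(5/3, 3, 19/4, 20/3)
obs 7: x=0 → posterior Dirichlet(8/3, 3, 19/4, 20/3)
obs 8: x=1 → posterior Dirichlet(8/3, 4, 19/4, 20/3)
obs 9: x=2 → posterior Dirichlet(8/3, 4, 23/4, 20/3)
obs 10: x=3 → posterior Dirichlet(8/3, 4, 23/4, 23/3)
obs 11: x=3 → posterior Dirichlet(8/3, 4, 23/4, 26/3)
obs 12: x=2 → posterior Dirichlet(8/3, 4, 27/4, 26/3)
obs 13: x=2 → posterior Dirichlet(8/3, 4, 31/4, 26/3)

k = 2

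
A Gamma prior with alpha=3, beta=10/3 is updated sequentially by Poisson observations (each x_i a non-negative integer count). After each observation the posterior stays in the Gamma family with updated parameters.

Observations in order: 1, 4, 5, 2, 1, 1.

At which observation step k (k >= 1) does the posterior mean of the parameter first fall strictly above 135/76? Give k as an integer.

obs 1: x=1 → posterior Gamma(4, 13/3)
obs 2: x=4 → posterior Gamma(8, 16/3)
obs 3: x=5 → posterior Gamma(13, 19/3)
obs 4: x=2 → posterior Gamma(15, 22/3)
obs 5: x=1 → posterior Gamma(16, 25/3)
obs 6: x=1 → posterior Gamma(17, 28/3)

k = 3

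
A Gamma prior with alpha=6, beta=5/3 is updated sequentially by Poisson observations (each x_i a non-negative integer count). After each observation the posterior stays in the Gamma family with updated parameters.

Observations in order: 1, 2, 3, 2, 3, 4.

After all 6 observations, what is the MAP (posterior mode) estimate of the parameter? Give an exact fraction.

60/23

obs 1: x=1 → posterior Gamma(7, 8/3)
obs 2: x=2 → posterior Gamma(9, 11/3)
obs 3: x=3 → posterior Gamma(12, 14/3)
obs 4: x=2 → posterior Gamma(14, 17/3)
obs 5: x=3 → posterior Gamma(17, 20/3)
obs 6: x=4 → posterior Gamma(21, 23/3)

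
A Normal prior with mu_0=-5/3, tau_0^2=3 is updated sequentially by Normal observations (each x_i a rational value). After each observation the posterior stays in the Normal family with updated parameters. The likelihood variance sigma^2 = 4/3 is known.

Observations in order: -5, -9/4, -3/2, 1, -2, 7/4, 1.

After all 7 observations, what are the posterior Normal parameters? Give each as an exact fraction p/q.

obs 1: x=-5 → posterior Normal(-155/39, 12/13)
obs 2: x=-9/4 → posterior Normal(-863/264, 6/11)
obs 3: x=-3/2 → posterior Normal(-1025/372, 12/31)
obs 4: x=1 → posterior Normal(-917/480, 3/10)
obs 5: x=-2 → posterior Normal(-1133/588, 12/49)
obs 6: x=7/4 → posterior Normal(-118/87, 6/29)
obs 7: x=1 → posterior Normal(-209/201, 12/67)

mu_0=-209/201, tau_0^2=12/67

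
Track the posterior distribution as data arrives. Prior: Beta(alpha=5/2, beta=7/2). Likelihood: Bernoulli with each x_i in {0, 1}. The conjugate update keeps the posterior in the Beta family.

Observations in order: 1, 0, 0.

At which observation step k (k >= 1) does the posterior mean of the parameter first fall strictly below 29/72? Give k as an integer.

k = 3

obs 1: x=1 → posterior Beta(7/2, 7/2)
obs 2: x=0 → posterior Beta(7/2, 9/2)
obs 3: x=0 → posterior Beta(7/2, 11/2)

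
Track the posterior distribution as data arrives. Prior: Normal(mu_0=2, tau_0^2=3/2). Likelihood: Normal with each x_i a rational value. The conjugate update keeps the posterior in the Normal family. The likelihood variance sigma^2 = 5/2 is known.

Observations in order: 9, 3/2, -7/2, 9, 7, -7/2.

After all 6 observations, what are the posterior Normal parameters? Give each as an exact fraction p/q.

mu_0=137/46, tau_0^2=15/46

obs 1: x=9 → posterior Normal(37/8, 15/16)
obs 2: x=3/2 → posterior Normal(83/22, 15/22)
obs 3: x=-7/2 → posterior Normal(31/14, 15/28)
obs 4: x=9 → posterior Normal(58/17, 15/34)
obs 5: x=7 → posterior Normal(79/20, 3/8)
obs 6: x=-7/2 → posterior Normal(137/46, 15/46)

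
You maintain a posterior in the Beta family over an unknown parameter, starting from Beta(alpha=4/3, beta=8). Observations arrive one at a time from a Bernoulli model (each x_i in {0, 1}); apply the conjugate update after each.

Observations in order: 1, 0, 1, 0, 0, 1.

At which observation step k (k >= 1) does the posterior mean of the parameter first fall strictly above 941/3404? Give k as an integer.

obs 1: x=1 → posterior Beta(7/3, 8)
obs 2: x=0 → posterior Beta(7/3, 9)
obs 3: x=1 → posterior Beta(10/3, 9)
obs 4: x=0 → posterior Beta(10/3, 10)
obs 5: x=0 → posterior Beta(10/3, 11)
obs 6: x=1 → posterior Beta(13/3, 11)

k = 6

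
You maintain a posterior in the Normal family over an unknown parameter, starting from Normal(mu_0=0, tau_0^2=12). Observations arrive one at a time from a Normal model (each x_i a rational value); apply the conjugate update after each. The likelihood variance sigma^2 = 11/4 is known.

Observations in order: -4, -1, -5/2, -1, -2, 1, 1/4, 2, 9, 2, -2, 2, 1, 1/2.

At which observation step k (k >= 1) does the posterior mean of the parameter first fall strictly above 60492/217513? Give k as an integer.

obs 1: x=-4 → posterior Normal(-192/59, 132/59)
obs 2: x=-1 → posterior Normal(-240/107, 132/107)
obs 3: x=-5/2 → posterior Normal(-72/31, 132/155)
obs 4: x=-1 → posterior Normal(-408/203, 132/203)
obs 5: x=-2 → posterior Normal(-504/251, 132/251)
obs 6: x=1 → posterior Normal(-456/299, 132/299)
obs 7: x=1/4 → posterior Normal(-444/347, 132/347)
obs 8: x=2 → posterior Normal(-348/395, 132/395)
obs 9: x=9 → posterior Normal(84/443, 132/443)
obs 10: x=2 → posterior Normal(180/491, 132/491)
obs 11: x=-2 → posterior Normal(12/77, 12/49)
obs 12: x=2 → posterior Normal(180/587, 132/587)
obs 13: x=1 → posterior Normal(228/635, 132/635)
obs 14: x=1/2 → posterior Normal(252/683, 132/683)

k = 10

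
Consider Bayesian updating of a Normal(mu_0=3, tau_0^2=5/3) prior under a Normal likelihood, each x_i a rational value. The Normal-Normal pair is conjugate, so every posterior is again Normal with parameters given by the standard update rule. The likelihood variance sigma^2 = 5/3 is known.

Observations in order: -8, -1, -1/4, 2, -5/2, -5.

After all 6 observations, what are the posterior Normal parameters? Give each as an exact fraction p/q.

mu_0=-47/28, tau_0^2=5/21

obs 1: x=-8 → posterior Normal(-5/2, 5/6)
obs 2: x=-1 → posterior Normal(-2, 5/9)
obs 3: x=-1/4 → posterior Normal(-25/16, 5/12)
obs 4: x=2 → posterior Normal(-17/20, 1/3)
obs 5: x=-5/2 → posterior Normal(-9/8, 5/18)
obs 6: x=-5 → posterior Normal(-47/28, 5/21)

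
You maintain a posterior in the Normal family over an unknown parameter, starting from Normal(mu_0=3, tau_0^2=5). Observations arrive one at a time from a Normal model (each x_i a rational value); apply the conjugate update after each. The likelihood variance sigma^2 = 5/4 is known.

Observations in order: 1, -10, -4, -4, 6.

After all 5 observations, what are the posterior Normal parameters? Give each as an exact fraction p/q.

mu_0=-41/21, tau_0^2=5/21

obs 1: x=1 → posterior Normal(7/5, 1)
obs 2: x=-10 → posterior Normal(-11/3, 5/9)
obs 3: x=-4 → posterior Normal(-49/13, 5/13)
obs 4: x=-4 → posterior Normal(-65/17, 5/17)
obs 5: x=6 → posterior Normal(-41/21, 5/21)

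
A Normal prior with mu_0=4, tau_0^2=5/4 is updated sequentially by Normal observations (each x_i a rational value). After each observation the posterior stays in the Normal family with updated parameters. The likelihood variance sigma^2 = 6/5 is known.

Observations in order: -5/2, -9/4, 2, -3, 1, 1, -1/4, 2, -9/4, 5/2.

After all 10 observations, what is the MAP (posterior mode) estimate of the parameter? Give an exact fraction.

209/1096

obs 1: x=-5/2 → posterior Normal(67/98, 30/49)
obs 2: x=-9/4 → posterior Normal(-91/296, 15/37)
obs 3: x=2 → posterior Normal(109/396, 10/33)
obs 4: x=-3 → posterior Normal(-191/496, 15/62)
obs 5: x=1 → posterior Normal(-91/596, 30/149)
obs 6: x=1 → posterior Normal(3/232, 5/29)
obs 7: x=-1/4 → posterior Normal(-4/199, 30/199)
obs 8: x=2 → posterior Normal(23/112, 15/112)
obs 9: x=-9/4 → posterior Normal(-41/996, 10/83)
obs 10: x=5/2 → posterior Normal(209/1096, 15/137)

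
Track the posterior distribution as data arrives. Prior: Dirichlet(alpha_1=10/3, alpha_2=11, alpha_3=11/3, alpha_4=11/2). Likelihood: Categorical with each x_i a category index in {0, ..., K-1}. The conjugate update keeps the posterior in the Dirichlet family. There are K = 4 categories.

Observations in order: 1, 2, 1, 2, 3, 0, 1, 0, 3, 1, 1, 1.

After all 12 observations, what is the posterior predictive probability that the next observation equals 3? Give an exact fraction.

obs 1: x=1 → posterior Dirichlet(10/3, 12, 11/3, 11/2)
obs 2: x=2 → posterior Dirichlet(10/3, 12, 14/3, 11/2)
obs 3: x=1 → posterior Dirichlet(10/3, 13, 14/3, 11/2)
obs 4: x=2 → posterior Dirichlet(10/3, 13, 17/3, 11/2)
obs 5: x=3 → posterior Dirichlet(10/3, 13, 17/3, 13/2)
obs 6: x=0 → posterior Dirichlet(13/3, 13, 17/3, 13/2)
obs 7: x=1 → posterior Dirichlet(13/3, 14, 17/3, 13/2)
obs 8: x=0 → posterior Dirichlet(16/3, 14, 17/3, 13/2)
obs 9: x=3 → posterior Dirichlet(16/3, 14, 17/3, 15/2)
obs 10: x=1 → posterior Dirichlet(16/3, 15, 17/3, 15/2)
obs 11: x=1 → posterior Dirichlet(16/3, 16, 17/3, 15/2)
obs 12: x=1 → posterior Dirichlet(16/3, 17, 17/3, 15/2)

15/71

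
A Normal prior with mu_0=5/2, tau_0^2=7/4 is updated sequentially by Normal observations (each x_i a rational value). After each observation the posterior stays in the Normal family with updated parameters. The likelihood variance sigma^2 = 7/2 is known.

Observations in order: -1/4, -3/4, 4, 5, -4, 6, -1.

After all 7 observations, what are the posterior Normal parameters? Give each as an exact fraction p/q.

mu_0=14/9, tau_0^2=7/18

obs 1: x=-1/4 → posterior Normal(19/12, 7/6)
obs 2: x=-3/4 → posterior Normal(1, 7/8)
obs 3: x=4 → posterior Normal(8/5, 7/10)
obs 4: x=5 → posterior Normal(13/6, 7/12)
obs 5: x=-4 → posterior Normal(9/7, 1/2)
obs 6: x=6 → posterior Normal(15/8, 7/16)
obs 7: x=-1 → posterior Normal(14/9, 7/18)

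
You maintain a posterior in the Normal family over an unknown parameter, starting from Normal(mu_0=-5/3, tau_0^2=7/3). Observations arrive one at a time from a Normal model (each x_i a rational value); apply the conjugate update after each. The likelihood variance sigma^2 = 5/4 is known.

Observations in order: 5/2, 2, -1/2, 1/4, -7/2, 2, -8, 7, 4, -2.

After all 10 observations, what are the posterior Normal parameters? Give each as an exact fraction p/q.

obs 1: x=5/2 → posterior Normal(45/43, 35/43)
obs 2: x=2 → posterior Normal(101/71, 35/71)
obs 3: x=-1/2 → posterior Normal(29/33, 35/99)
obs 4: x=1/4 → posterior Normal(94/127, 35/127)
obs 5: x=-7/2 → posterior Normal(-4/155, 7/31)
obs 6: x=2 → posterior Normal(52/183, 35/183)
obs 7: x=-8 → posterior Normal(-172/211, 35/211)
obs 8: x=7 → posterior Normal(24/239, 35/239)
obs 9: x=4 → posterior Normal(136/267, 35/267)
obs 10: x=-2 → posterior Normal(16/59, 7/59)

mu_0=16/59, tau_0^2=7/59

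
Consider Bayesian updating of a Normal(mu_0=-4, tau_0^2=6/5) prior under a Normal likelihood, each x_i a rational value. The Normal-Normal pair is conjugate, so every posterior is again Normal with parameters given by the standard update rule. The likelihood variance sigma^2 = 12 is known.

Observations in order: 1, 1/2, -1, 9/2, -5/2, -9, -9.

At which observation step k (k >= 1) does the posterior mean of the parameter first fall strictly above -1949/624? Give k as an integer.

k = 3

obs 1: x=1 → posterior Normal(-39/11, 12/11)
obs 2: x=1/2 → posterior Normal(-77/24, 1)
obs 3: x=-1 → posterior Normal(-79/26, 12/13)
obs 4: x=9/2 → posterior Normal(-5/2, 6/7)
obs 5: x=-5/2 → posterior Normal(-5/2, 4/5)
obs 6: x=-9 → posterior Normal(-93/32, 3/4)
obs 7: x=-9 → posterior Normal(-111/34, 12/17)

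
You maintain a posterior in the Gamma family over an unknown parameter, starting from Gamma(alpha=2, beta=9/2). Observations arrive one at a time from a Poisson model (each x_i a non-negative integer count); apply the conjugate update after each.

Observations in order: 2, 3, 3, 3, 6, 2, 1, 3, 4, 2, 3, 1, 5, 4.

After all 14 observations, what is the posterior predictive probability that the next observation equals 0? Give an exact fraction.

obs 1: x=2 → posterior Gamma(4, 11/2)
obs 2: x=3 → posterior Gamma(7, 13/2)
obs 3: x=3 → posterior Gamma(10, 15/2)
obs 4: x=3 → posterior Gamma(13, 17/2)
obs 5: x=6 → posterior Gamma(19, 19/2)
obs 6: x=2 → posterior Gamma(21, 21/2)
obs 7: x=1 → posterior Gamma(22, 23/2)
obs 8: x=3 → posterior Gamma(25, 25/2)
obs 9: x=4 → posterior Gamma(29, 27/2)
obs 10: x=2 → posterior Gamma(31, 29/2)
obs 11: x=3 → posterior Gamma(34, 31/2)
obs 12: x=1 → posterior Gamma(35, 33/2)
obs 13: x=5 → posterior Gamma(40, 35/2)
obs 14: x=4 → posterior Gamma(44, 37/2)

1002018774744129923516369294161573737191759373151725198030728940263761/10158806991052256227877278663673875332064578609525725170812790529255841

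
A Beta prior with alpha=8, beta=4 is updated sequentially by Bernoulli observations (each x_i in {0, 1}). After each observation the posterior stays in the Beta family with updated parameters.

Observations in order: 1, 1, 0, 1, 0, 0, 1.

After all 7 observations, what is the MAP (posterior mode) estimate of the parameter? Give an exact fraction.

11/17

obs 1: x=1 → posterior Beta(9, 4)
obs 2: x=1 → posterior Beta(10, 4)
obs 3: x=0 → posterior Beta(10, 5)
obs 4: x=1 → posterior Beta(11, 5)
obs 5: x=0 → posterior Beta(11, 6)
obs 6: x=0 → posterior Beta(11, 7)
obs 7: x=1 → posterior Beta(12, 7)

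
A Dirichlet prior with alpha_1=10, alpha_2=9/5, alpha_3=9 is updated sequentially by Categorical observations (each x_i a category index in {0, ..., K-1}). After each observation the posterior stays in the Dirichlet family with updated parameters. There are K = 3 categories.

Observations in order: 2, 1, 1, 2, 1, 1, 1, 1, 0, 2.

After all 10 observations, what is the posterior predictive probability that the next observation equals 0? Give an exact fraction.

5/14

obs 1: x=2 → posterior Dirichlet(10, 9/5, 10)
obs 2: x=1 → posterior Dirichlet(10, 14/5, 10)
obs 3: x=1 → posterior Dirichlet(10, 19/5, 10)
obs 4: x=2 → posterior Dirichlet(10, 19/5, 11)
obs 5: x=1 → posterior Dirichlet(10, 24/5, 11)
obs 6: x=1 → posterior Dirichlet(10, 29/5, 11)
obs 7: x=1 → posterior Dirichlet(10, 34/5, 11)
obs 8: x=1 → posterior Dirichlet(10, 39/5, 11)
obs 9: x=0 → posterior Dirichlet(11, 39/5, 11)
obs 10: x=2 → posterior Dirichlet(11, 39/5, 12)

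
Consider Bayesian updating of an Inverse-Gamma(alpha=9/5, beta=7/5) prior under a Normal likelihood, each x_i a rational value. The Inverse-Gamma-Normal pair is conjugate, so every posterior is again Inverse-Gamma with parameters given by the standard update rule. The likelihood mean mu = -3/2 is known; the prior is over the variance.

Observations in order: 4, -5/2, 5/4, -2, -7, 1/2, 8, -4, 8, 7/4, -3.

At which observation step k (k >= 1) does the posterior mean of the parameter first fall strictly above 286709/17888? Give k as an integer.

k = 7

obs 1: x=4 → posterior Inverse-Gamma(23/10, 661/40)
obs 2: x=-5/2 → posterior Inverse-Gamma(14/5, 681/40)
obs 3: x=5/4 → posterior Inverse-Gamma(33/10, 3329/160)
obs 4: x=-2 → posterior Inverse-Gamma(19/5, 3349/160)
obs 5: x=-7 → posterior Inverse-Gamma(43/10, 5769/160)
obs 6: x=1/2 → posterior Inverse-Gamma(24/5, 6089/160)
obs 7: x=8 → posterior Inverse-Gamma(53/10, 13309/160)
obs 8: x=-4 → posterior Inverse-Gamma(29/5, 13809/160)
obs 9: x=8 → posterior Inverse-Gamma(63/10, 21029/160)
obs 10: x=7/4 → posterior Inverse-Gamma(34/5, 10937/80)
obs 11: x=-3 → posterior Inverse-Gamma(73/10, 11027/80)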